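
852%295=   262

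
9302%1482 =410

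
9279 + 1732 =11011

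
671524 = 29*23156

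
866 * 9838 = 8519708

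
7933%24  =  13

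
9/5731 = 9/5731 = 0.00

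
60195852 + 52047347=112243199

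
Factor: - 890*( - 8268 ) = 2^3*3^1*5^1 * 13^1* 53^1 *89^1 = 7358520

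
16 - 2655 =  - 2639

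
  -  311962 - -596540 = 284578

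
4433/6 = 738+5/6= 738.83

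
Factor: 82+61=11^1*13^1 = 143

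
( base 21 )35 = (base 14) 4C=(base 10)68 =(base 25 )2I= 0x44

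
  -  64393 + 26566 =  - 37827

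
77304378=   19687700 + 57616678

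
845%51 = 29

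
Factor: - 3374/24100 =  - 7/50 =- 2^( - 1 )*5^( - 2 )*7^1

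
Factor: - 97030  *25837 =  - 2506964110 = - 2^1*5^1 * 7^1*31^1 * 313^1*3691^1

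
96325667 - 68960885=27364782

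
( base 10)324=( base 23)e2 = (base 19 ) h1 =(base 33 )9R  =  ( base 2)101000100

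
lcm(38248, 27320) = 191240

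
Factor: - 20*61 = -1220 = -2^2*5^1*61^1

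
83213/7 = 11887 + 4/7 = 11887.57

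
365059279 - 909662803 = - 544603524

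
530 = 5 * 106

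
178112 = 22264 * 8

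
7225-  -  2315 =9540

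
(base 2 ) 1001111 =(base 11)72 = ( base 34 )2B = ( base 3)2221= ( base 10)79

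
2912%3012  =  2912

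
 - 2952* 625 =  - 1845000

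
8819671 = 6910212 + 1909459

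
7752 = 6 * 1292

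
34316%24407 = 9909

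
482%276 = 206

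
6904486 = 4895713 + 2008773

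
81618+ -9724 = 71894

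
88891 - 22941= 65950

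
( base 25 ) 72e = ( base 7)15641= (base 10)4439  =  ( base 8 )10527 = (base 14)1891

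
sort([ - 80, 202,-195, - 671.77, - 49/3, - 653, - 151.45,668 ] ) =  [ - 671.77, - 653, - 195, - 151.45,-80,-49/3,202,668 ] 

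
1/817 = 1/817= 0.00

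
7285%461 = 370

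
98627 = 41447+57180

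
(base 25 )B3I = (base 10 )6968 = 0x1B38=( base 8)15470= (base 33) 6d5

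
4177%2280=1897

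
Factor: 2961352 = 2^3*370169^1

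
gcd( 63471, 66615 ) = 3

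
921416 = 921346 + 70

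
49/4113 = 49/4113 = 0.01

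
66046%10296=4270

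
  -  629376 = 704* ( - 894)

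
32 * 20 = 640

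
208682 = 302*691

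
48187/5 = 48187/5 = 9637.40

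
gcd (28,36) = 4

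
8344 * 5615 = 46851560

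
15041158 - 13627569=1413589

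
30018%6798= 2826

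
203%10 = 3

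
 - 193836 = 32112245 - 32306081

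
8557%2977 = 2603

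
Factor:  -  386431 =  - 386431^1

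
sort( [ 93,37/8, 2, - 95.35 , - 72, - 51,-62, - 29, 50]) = [ - 95.35, - 72, - 62,-51 , - 29,2 , 37/8,50, 93]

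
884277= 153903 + 730374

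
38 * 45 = 1710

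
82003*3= 246009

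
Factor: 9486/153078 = 51/823 = 3^1*17^1 * 823^(- 1)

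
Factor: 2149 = 7^1*307^1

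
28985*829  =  24028565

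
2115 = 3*705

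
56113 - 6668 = 49445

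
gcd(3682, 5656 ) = 14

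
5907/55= 537/5 = 107.40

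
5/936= 5/936 = 0.01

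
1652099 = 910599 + 741500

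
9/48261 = 3/16087 = 0.00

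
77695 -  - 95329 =173024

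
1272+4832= 6104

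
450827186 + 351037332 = 801864518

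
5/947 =5/947 = 0.01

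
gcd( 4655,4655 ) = 4655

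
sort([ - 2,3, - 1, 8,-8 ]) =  [ - 8, - 2,- 1,3,  8 ]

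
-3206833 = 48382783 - 51589616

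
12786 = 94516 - 81730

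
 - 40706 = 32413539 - 32454245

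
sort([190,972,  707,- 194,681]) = [ - 194,190, 681,707,972 ]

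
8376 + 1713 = 10089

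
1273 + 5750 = 7023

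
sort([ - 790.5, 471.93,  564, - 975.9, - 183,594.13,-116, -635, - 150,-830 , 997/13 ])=[-975.9, - 830, - 790.5,-635, - 183, - 150,- 116, 997/13 , 471.93, 564 , 594.13]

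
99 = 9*11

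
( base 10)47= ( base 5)142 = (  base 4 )233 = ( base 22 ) 23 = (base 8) 57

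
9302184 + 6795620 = 16097804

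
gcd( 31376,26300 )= 4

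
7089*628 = 4451892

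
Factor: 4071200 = 2^5*5^2*7^1*727^1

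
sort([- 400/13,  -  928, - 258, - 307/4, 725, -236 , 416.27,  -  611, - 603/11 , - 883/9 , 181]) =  [  -  928 , - 611, - 258, - 236, - 883/9, - 307/4, - 603/11, - 400/13,  181, 416.27,725 ]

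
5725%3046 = 2679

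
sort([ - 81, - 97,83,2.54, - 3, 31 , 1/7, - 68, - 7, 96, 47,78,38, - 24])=[ - 97,- 81, - 68, - 24,- 7, - 3,1/7,2.54,  31, 38,47,78,83 , 96 ]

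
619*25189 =15591991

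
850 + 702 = 1552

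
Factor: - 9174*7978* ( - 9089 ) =2^2*3^1*11^1*61^1*139^1 * 149^1*3989^1 = 665225473308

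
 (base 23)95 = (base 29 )79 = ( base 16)d4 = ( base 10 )212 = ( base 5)1322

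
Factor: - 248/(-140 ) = 2^1 * 5^(-1) * 7^( - 1 )*31^1 = 62/35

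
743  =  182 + 561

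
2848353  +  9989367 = 12837720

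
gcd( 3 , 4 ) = 1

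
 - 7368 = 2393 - 9761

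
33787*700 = 23650900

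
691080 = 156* 4430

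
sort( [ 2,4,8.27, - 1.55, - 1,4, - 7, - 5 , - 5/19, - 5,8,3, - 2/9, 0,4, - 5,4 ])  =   [ - 7,- 5,  -  5 ,  -  5, - 1.55,-1,  -  5/19 , - 2/9,0,2 , 3,4,  4,4 , 4,8,8.27]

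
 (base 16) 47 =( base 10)71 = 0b1000111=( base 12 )5b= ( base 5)241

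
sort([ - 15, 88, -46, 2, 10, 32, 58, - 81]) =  [ - 81, - 46, - 15, 2,10, 32, 58, 88]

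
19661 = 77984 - 58323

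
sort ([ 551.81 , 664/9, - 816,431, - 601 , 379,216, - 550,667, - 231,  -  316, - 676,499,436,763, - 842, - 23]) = [ - 842, - 816, - 676, - 601, - 550, - 316 , -231, - 23, 664/9, 216,379, 431, 436, 499, 551.81,667, 763]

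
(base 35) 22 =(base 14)52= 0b1001000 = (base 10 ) 72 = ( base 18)40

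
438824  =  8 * 54853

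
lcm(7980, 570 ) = 7980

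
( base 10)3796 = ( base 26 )5G0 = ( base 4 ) 323110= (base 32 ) 3MK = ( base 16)ed4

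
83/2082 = 83/2082 = 0.04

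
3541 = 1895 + 1646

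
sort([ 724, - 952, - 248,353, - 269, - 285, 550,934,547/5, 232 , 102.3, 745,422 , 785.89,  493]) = [-952,-285, - 269, - 248,102.3, 547/5,232, 353,422, 493,550,724,745,  785.89 , 934 ]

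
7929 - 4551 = 3378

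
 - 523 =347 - 870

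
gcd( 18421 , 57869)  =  1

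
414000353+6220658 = 420221011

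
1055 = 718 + 337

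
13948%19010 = 13948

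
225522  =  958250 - 732728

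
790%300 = 190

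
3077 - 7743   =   - 4666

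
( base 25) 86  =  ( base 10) 206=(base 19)AG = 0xce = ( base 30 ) 6Q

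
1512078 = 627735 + 884343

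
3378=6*563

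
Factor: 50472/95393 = 2^3*3^2*701^1*95393^( - 1 )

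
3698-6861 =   -  3163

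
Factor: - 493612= - 2^2*7^1  *  17^2*61^1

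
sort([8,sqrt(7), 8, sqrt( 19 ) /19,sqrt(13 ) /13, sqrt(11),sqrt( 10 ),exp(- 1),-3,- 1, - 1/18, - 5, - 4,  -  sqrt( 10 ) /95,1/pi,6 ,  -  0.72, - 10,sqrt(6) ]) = [ - 10,- 5,-4, - 3,-1, - 0.72, - 1/18, - sqrt(10 ) /95,sqrt( 19 )/19,sqrt( 13 ) /13, 1/pi,exp( - 1), sqrt( 6), sqrt(7 ),sqrt( 10 ), sqrt( 11 ),6, 8 , 8 ]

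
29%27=2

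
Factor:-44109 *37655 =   -  1660924395 = -3^2*5^1*13^2*17^1*29^1*443^1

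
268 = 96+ 172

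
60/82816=15/20704 = 0.00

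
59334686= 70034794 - 10700108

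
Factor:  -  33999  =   - 3^1 * 7^1*1619^1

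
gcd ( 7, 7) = 7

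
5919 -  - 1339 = 7258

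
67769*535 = 36256415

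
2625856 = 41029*64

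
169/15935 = 169/15935= 0.01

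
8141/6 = 8141/6=1356.83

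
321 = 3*107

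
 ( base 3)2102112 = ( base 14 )905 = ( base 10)1769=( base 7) 5105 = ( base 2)11011101001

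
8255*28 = 231140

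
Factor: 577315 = 5^1*19^1*59^1*103^1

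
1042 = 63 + 979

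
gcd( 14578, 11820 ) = 394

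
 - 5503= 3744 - 9247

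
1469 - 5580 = -4111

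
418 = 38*11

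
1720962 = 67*25686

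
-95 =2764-2859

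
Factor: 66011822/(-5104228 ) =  - 33005911/2552114 =- 2^(- 1 ) * 457^1*72223^1*1276057^(  -  1)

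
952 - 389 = 563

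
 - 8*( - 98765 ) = 790120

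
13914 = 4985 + 8929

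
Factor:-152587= -53^1*2879^1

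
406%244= 162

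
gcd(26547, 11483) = 1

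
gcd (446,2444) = 2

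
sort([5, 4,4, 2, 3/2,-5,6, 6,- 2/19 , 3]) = [-5, - 2/19 , 3/2,2 , 3,4, 4, 5,6, 6] 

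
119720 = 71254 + 48466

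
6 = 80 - 74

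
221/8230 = 221/8230 = 0.03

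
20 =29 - 9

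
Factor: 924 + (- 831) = 3^1*31^1 = 93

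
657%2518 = 657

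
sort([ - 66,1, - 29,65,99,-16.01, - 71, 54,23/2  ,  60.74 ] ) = [ - 71, - 66, - 29, - 16.01, 1, 23/2, 54, 60.74, 65,99]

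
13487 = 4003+9484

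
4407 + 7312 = 11719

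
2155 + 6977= 9132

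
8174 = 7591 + 583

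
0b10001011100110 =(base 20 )126E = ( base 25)E79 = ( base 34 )7OQ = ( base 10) 8934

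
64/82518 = 32/41259=0.00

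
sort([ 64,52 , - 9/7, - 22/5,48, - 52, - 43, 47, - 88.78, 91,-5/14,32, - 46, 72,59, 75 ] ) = [- 88.78, - 52, - 46,  -  43, - 22/5,-9/7,-5/14, 32, 47, 48 , 52,59,  64, 72,  75,91]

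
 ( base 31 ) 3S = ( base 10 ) 121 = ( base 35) 3g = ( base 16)79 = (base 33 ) 3m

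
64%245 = 64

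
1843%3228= 1843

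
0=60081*0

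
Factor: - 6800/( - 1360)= 5 = 5^1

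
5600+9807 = 15407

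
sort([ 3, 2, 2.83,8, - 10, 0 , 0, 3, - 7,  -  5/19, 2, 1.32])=[ -10, - 7, - 5/19,0, 0, 1.32,2, 2, 2.83,3, 3, 8]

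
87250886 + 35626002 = 122876888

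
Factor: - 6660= - 2^2*3^2*5^1*37^1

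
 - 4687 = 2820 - 7507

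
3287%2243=1044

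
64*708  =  45312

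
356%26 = 18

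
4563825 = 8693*525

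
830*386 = 320380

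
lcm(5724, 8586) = 17172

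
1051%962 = 89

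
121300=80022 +41278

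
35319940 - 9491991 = 25827949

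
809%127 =47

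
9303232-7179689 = 2123543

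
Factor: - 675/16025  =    -  27/641  =  -3^3*641^( - 1 ) 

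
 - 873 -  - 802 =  -71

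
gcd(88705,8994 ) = 1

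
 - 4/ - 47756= 1/11939 = 0.00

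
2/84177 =2/84177= 0.00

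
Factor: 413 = 7^1 * 59^1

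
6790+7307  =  14097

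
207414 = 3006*69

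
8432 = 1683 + 6749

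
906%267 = 105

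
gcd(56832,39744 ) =192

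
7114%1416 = 34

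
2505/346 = 7 + 83/346 = 7.24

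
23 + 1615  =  1638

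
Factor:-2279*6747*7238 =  - 111294477294 = - 2^1*3^1*7^1 *11^1 * 13^1*43^1*47^1*53^1*173^1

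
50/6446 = 25/3223=0.01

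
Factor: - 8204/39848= - 2^( - 1)*7^1*17^( - 1) = - 7/34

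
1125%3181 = 1125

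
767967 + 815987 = 1583954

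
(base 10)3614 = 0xe1e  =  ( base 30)40E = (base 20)90e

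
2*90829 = 181658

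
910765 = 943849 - 33084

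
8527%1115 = 722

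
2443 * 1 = 2443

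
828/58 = 14 + 8/29 = 14.28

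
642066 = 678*947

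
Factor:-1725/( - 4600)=3/8 = 2^( - 3 )* 3^1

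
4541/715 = 6 + 251/715=6.35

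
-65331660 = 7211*(-9060)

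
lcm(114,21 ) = 798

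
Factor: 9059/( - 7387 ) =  - 83^(  -  1 )*89^( - 1 )*9059^1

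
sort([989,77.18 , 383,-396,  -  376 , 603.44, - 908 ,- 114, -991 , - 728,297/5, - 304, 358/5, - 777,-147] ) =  [ - 991 ,  -  908 ,-777,-728,-396,-376, - 304, -147 , - 114,297/5,  358/5, 77.18, 383, 603.44 , 989 ] 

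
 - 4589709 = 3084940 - 7674649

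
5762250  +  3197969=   8960219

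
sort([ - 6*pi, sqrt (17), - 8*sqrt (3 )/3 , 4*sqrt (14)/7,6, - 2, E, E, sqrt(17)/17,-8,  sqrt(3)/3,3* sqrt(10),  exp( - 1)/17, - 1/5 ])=[ - 6 *pi, - 8, - 8* sqrt( 3)/3, - 2, - 1/5, exp( - 1) /17, sqrt( 17)/17,  sqrt( 3 )/3,4 *sqrt ( 14)/7,E,E,  sqrt( 17), 6, 3*sqrt( 10)]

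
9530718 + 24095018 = 33625736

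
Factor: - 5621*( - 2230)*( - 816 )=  - 10228421280 = - 2^5*3^1*5^1*7^1*11^1*17^1*73^1  *223^1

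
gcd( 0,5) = 5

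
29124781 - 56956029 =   -  27831248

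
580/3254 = 290/1627 = 0.18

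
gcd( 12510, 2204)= 2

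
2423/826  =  2+771/826 = 2.93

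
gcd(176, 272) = 16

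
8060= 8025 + 35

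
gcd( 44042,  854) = 122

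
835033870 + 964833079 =1799866949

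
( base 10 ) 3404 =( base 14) 1352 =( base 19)983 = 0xD4C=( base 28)49G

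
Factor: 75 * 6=2^1*3^2*5^2  =  450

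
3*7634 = 22902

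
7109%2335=104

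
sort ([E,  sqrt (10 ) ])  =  [E,sqrt(10)]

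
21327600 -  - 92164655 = 113492255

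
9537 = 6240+3297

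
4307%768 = 467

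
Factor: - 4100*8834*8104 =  - 293522017600 = - 2^6 * 5^2 * 7^1* 41^1*631^1*1013^1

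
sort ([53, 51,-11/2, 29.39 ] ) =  [ -11/2 , 29.39, 51 , 53]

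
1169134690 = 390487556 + 778647134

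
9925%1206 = 277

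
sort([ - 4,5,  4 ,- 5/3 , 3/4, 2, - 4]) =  [-4 ,  -  4, - 5/3 , 3/4,2,4,5] 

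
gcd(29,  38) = 1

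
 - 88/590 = -1 + 251/295 = - 0.15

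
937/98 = 9 + 55/98 =9.56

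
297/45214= 297/45214 = 0.01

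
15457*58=896506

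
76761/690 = 25587/230 = 111.25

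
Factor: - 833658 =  - 2^1*3^1*7^1*23^1*863^1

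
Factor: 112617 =3^3*43^1*97^1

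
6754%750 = 4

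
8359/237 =8359/237 =35.27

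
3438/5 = 687 + 3/5 = 687.60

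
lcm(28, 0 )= 0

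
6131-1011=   5120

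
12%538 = 12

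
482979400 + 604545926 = 1087525326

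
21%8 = 5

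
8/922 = 4/461 = 0.01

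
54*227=12258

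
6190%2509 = 1172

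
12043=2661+9382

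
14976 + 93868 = 108844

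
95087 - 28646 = 66441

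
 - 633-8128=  - 8761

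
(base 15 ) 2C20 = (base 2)10010100001000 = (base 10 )9480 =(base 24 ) GB0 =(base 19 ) 174I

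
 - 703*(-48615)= 34176345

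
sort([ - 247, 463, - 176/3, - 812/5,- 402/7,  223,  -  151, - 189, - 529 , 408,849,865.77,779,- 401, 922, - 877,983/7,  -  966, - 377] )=[ - 966,-877,-529,  -  401, - 377,-247,  -  189,-812/5, -151,-176/3, - 402/7,  983/7,223,408, 463,779, 849, 865.77,  922] 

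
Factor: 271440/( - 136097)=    - 2^4*3^2*5^1*19^(-2 ) = - 720/361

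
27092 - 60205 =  - 33113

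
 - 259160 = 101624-360784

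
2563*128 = 328064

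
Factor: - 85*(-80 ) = 6800  =  2^4*5^2*17^1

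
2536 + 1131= 3667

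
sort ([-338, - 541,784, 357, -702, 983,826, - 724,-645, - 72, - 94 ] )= [ - 724,  -  702, - 645,-541,- 338 , - 94, - 72,357,784 , 826, 983] 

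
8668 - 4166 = 4502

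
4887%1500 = 387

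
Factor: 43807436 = 2^2*17^1*644227^1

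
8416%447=370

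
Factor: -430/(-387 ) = 10/9 = 2^1 * 3^( - 2 )*5^1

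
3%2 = 1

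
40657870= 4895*8306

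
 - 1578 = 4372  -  5950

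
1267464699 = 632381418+635083281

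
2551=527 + 2024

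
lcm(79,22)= 1738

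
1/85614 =1/85614 = 0.00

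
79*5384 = 425336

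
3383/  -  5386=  -3383/5386 = - 0.63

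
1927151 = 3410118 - 1482967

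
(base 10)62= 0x3e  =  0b111110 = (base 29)24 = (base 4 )332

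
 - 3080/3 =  - 1027 + 1/3 = -1026.67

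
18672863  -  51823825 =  - 33150962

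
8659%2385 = 1504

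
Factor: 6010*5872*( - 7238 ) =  - 255434231360 = -2^6*5^1*7^1*11^1*47^1*367^1 *601^1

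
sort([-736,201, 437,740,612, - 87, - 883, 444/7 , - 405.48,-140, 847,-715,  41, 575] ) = [-883,- 736,-715,-405.48,-140, - 87 , 41, 444/7, 201 , 437, 575, 612,740, 847] 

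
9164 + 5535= 14699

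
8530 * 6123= 52229190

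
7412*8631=63972972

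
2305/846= 2 + 613/846 = 2.72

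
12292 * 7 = 86044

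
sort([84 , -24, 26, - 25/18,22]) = [ - 24, - 25/18,  22, 26, 84 ] 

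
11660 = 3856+7804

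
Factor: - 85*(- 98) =2^1*5^1*7^2*17^1 = 8330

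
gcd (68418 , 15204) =7602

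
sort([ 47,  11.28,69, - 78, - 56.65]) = [ - 78, - 56.65, 11.28, 47,69]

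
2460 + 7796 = 10256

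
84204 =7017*12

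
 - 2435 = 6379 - 8814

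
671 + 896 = 1567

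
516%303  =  213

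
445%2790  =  445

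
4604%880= 204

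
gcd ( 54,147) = 3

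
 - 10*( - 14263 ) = 142630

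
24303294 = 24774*981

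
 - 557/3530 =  - 1 + 2973/3530  =  - 0.16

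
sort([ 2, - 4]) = [-4, 2]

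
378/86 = 4 + 17/43 = 4.40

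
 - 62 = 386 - 448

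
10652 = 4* 2663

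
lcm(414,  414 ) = 414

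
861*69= 59409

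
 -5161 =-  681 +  - 4480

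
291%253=38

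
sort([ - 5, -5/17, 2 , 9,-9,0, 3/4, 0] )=[-9, - 5, - 5/17 , 0 , 0  ,  3/4,2,9 ] 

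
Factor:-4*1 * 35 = -140 = - 2^2 * 5^1 * 7^1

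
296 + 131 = 427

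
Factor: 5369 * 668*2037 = 7305684204 = 2^2 *3^1 * 7^2*13^1*59^1 * 97^1*167^1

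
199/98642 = 199/98642 = 0.00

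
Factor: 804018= 2^1*3^1*103^1* 1301^1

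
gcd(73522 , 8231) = 1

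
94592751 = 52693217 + 41899534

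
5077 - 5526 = - 449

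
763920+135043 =898963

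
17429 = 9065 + 8364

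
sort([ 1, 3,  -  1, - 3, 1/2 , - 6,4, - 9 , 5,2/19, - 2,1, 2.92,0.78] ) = [  -  9,-6,-3,  -  2, - 1,2/19, 1/2,0.78, 1, 1, 2.92,3, 4,5]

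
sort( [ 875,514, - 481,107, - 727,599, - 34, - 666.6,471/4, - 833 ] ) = [ - 833,  -  727, - 666.6, - 481, -34,107,471/4,514, 599, 875]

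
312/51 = 104/17 = 6.12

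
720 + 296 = 1016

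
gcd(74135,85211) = 1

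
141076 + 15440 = 156516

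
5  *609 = 3045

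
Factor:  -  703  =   - 19^1*37^1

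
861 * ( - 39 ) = -33579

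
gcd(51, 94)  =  1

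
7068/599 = 11 + 479/599 = 11.80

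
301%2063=301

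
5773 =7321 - 1548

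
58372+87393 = 145765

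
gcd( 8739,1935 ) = 9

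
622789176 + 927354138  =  1550143314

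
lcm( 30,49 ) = 1470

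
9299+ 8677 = 17976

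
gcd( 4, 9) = 1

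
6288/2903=2+ 482/2903 = 2.17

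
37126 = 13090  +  24036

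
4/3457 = 4/3457 = 0.00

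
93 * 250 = 23250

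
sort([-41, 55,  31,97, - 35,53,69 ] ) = [ - 41,  -  35, 31,53,  55,69,97]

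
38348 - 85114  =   - 46766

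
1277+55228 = 56505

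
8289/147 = 56 + 19/49 = 56.39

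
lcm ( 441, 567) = 3969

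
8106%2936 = 2234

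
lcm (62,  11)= 682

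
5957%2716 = 525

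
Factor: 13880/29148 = 10/21 = 2^1*3^( - 1)*5^1*7^( - 1) 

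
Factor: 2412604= 2^2*41^1 * 47^1*313^1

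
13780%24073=13780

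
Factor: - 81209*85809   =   - 6968463081 = - 3^1*17^2*281^1 * 28603^1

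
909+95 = 1004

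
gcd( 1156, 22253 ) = 289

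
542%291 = 251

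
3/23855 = 3/23855 = 0.00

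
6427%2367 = 1693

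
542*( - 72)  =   - 39024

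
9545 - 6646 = 2899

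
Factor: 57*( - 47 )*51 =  - 136629 = - 3^2*17^1*19^1*47^1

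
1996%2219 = 1996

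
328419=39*8421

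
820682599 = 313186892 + 507495707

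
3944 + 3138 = 7082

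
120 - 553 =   -  433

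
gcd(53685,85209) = 3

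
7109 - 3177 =3932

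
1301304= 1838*708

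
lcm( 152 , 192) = 3648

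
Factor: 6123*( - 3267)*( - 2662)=53250224742  =  2^1*3^4*11^5*13^1*157^1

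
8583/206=8583/206 =41.67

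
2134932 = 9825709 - 7690777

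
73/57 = 73/57= 1.28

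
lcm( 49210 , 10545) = 147630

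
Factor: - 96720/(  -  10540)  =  156/17 = 2^2*3^1 * 13^1 * 17^(-1) 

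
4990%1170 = 310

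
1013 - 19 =994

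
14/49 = 2/7 = 0.29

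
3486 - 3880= - 394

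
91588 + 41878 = 133466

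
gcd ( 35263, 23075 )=1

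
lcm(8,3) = 24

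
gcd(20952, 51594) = 6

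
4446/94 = 2223/47 = 47.30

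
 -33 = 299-332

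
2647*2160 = 5717520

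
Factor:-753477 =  - 3^1*251159^1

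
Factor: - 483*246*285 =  - 33863130  =  - 2^1*3^3*5^1*7^1*19^1*23^1*41^1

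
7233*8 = 57864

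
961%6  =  1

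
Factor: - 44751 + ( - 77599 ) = - 122350 = - 2^1*5^2 * 2447^1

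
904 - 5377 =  - 4473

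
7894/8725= 7894/8725= 0.90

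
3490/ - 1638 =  - 3  +  712/819= - 2.13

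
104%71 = 33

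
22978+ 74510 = 97488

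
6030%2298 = 1434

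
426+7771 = 8197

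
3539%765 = 479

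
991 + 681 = 1672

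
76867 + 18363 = 95230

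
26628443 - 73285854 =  - 46657411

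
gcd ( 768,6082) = 2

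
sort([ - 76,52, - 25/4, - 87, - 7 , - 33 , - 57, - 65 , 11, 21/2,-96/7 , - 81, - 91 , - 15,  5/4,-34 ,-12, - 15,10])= [-91 , - 87, - 81 , - 76, - 65, - 57 , - 34, - 33 , - 15 ,  -  15, - 96/7 ,-12,  -  7,-25/4 , 5/4 , 10, 21/2,11,52] 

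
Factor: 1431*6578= 9413118 = 2^1*3^3*11^1*13^1 * 23^1*53^1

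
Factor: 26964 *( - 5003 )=- 134900892 = -2^2* 3^2*7^1*107^1 *5003^1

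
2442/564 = 4 + 31/94= 4.33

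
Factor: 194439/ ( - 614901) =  - 7^( - 1 )*89^(-1) * 197^1 = -197/623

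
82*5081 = 416642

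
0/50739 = 0  =  0.00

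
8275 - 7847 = 428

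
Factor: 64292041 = 11^1 * 5844731^1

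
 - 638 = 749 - 1387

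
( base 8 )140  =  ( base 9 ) 116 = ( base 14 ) 6c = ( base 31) 33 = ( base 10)96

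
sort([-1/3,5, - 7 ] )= [- 7,  -  1/3, 5]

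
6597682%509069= 488854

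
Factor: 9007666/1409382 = 3^ (-2 )*13^(-1) * 19^(-1) * 317^(-1)*4503833^1 =4503833/704691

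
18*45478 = 818604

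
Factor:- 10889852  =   -2^2*593^1*4591^1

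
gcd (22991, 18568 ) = 1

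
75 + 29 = 104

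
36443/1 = 36443=36443.00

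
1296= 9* 144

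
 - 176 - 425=- 601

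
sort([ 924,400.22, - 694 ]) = [ - 694,400.22,924]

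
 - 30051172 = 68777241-98828413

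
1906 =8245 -6339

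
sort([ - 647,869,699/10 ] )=[  -  647,699/10,869] 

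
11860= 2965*4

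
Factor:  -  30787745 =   -  5^1*6157549^1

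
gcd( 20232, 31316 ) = 4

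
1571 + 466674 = 468245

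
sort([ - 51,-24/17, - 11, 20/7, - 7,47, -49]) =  [ - 51, - 49, - 11 , -7,-24/17,20/7,47] 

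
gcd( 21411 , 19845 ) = 27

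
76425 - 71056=5369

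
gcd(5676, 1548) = 516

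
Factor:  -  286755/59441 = - 3^1*5^1*7^1*2731^1 * 59441^(-1)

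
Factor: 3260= 2^2*5^1 * 163^1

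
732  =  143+589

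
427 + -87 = 340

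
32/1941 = 32/1941 = 0.02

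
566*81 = 45846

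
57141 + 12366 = 69507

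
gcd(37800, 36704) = 8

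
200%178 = 22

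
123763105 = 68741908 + 55021197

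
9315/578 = 9315/578 = 16.12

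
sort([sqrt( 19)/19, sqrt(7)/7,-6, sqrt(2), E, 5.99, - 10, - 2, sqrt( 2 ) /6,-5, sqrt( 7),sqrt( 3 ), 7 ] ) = [-10, - 6, - 5, - 2, sqrt( 19)/19,sqrt(2)/6 , sqrt (7)/7, sqrt( 2), sqrt(3), sqrt( 7), E,5.99,7]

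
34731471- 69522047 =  - 34790576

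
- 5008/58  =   - 87 + 19/29= - 86.34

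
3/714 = 1/238 = 0.00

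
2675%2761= 2675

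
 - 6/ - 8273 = 6/8273=0.00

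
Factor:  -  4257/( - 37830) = 1419/12610 = 2^(-1 )*3^1*5^ (-1 ) * 11^1*13^( - 1)*43^1*97^( - 1 ) 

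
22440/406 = 11220/203  =  55.27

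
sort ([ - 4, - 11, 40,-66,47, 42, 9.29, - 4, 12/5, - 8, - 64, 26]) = [ - 66, - 64 , - 11, - 8,-4, - 4, 12/5,9.29,26, 40 , 42,47]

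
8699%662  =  93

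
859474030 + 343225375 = 1202699405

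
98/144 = 49/72 = 0.68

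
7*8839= 61873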